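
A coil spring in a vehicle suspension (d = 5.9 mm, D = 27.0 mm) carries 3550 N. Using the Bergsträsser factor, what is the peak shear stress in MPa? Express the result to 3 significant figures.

1580 MPa

Spring index C = D/d = 27.0/5.9 = 4.5763
K_B = (4C+2)/(4C−3) = 20.305/15.305 = 1.3267
τ₀ = 8FD/(πd³) = 8·3550·27.0/(π·5.9³) = 766800/645.22 = 1188.4 MPa
τ_max = K·τ₀ = 1.3267 × 1188.4 = 1576.7 MPa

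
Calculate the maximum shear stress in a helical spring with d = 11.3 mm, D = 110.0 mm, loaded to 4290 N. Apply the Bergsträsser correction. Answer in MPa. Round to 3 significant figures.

Spring index C = D/d = 110.0/11.3 = 9.7345
K_B = (4C+2)/(4C−3) = 40.938/35.938 = 1.1391
τ₀ = 8FD/(πd³) = 8·4290·110.0/(π·11.3³) = 3.7752e+06/4533 = 832.83 MPa
τ_max = K·τ₀ = 1.1391 × 832.83 = 948.7 MPa

949 MPa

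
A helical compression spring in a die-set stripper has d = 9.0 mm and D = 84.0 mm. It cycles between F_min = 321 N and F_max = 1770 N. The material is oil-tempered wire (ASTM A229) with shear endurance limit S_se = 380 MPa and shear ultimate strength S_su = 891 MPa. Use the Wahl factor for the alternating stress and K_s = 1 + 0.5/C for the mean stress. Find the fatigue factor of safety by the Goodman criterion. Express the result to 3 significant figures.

C = D/d = 84.0/9.0 = 9.3333; K_W = (4C−1)/(4C−4)+0.615/C = 1.1559; K_s = 1+0.5/C = 1.0536
F_a = (F_max−F_min)/2 = 724.5 N; F_m = (F_max+F_min)/2 = 1045.5 N
τ_a = K_W·8F_aD/(πd³) = 1.1559 × 212.58 = 245.72 MPa
τ_m = K_s·8F_mD/(πd³) = 1.0536 × 306.77 = 323.21 MPa
Goodman: 1/n_f = τ_a/S_se + τ_m/S_su = 245.72/380 + 323.21/891 = 0.64664 + 0.36275 = 1.0094
n_f = 1/1.0094 = 0.9907

0.991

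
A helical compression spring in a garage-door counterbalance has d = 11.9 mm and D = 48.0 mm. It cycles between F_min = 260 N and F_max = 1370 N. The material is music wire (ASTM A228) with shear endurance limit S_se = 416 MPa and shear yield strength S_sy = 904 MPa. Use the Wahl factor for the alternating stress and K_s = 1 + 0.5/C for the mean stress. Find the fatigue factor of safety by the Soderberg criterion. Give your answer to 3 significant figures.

4.79

C = D/d = 48.0/11.9 = 4.0336; K_W = (4C−1)/(4C−4)+0.615/C = 1.3997; K_s = 1+0.5/C = 1.1240
F_a = (F_max−F_min)/2 = 555 N; F_m = (F_max+F_min)/2 = 815 N
τ_a = K_W·8F_aD/(πd³) = 1.3997 × 40.256 = 56.347 MPa
τ_m = K_s·8F_mD/(πd³) = 1.1240 × 59.115 = 66.443 MPa
Soderberg: 1/n_f = τ_a/S_se + τ_m/S_sy = 56.347/416 + 66.443/904 = 0.13545 + 0.07350 = 0.20895
n_f = 1/0.20895 = 4.786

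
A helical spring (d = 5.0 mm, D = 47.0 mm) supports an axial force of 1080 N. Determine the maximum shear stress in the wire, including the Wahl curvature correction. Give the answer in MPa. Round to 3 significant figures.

Spring index C = D/d = 47.0/5.0 = 9.4000
K_W = (4C−1)/(4C−4) + 0.615/C = 36.600/33.600 + 0.0654 = 1.1547
τ₀ = 8FD/(πd³) = 8·1080·47.0/(π·5.0³) = 406080/392.7 = 1034.1 MPa
τ_max = K·τ₀ = 1.1547 × 1034.1 = 1194.1 MPa

1190 MPa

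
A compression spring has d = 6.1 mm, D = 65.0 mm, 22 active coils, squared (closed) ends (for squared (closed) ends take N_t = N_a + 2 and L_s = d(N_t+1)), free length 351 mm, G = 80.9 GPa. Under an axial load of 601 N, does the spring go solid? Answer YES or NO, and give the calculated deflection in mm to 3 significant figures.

k = Gd⁴/(8D³N_a) = (80.9×10³)(6.1⁴)/(8·65.0³·22) = 2.3175 N/mm
N_t = 24; L_s = 6.1·25 = 152.5 mm; δ_solid = L₀ − L_s = 351 − 152.5 = 198.5 mm
δ = F/k = 601/2.3175 = 259.33 mm
δ ≥ δ_solid → spring goes solid

YES, δ = 259 mm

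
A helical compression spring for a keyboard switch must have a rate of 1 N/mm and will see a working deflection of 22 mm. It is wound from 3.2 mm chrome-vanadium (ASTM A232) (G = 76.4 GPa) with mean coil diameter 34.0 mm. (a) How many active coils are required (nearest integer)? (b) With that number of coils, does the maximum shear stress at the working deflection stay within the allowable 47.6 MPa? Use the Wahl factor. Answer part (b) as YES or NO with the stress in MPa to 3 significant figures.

N_a = Gd⁴/(8D³k) = (76.4×10³)(3.2⁴)/(8·34.0³·1) = 25.48 → N_a = 25
Actual rate k = Gd⁴/(8D³·25) = 1.0191 N/mm
Working load F = kδ = 1.0191·22 = 22.421 N
C = 34.0/3.2 = 10.6250; K_W = (4C−1)/(4C−4)+0.615/C = 1.1358
τ_max = K_W·8FD/(πd³) = 1.1358·59.24 = 67.286 MPa
τ_max > 47.6 MPa → exceeds allowable

(a) 25 coils; (b) NO, τ_max = 67.3 MPa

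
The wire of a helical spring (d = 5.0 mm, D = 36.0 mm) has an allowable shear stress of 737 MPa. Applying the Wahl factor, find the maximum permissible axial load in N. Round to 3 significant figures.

C = D/d = 36.0/5.0 = 7.2000
K_W = (4C−1)/(4C−4) + 0.615/C = 27.800/24.800 + 0.0854 = 1.2064
τ_max = K·8FD/(πd³) → F_max = τ_allow·πd³/(8DK)
F_max = 737·π·5.0³/(8·36.0·1.2064) = 2.8942e+05/347.44 = 833.01 N

833 N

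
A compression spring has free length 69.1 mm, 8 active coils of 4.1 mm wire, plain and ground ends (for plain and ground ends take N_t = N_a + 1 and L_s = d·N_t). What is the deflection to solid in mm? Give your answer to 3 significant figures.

N_t = 9; L_s = 4.1·9 = 36.9 mm
δ_solid = L₀ − L_s = 69.1 − 36.9 = 32.2 mm

32.2 mm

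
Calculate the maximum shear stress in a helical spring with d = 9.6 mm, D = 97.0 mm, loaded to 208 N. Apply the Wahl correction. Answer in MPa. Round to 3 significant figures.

Spring index C = D/d = 97.0/9.6 = 10.1042
K_W = (4C−1)/(4C−4) + 0.615/C = 39.417/36.417 + 0.0609 = 1.1432
τ₀ = 8FD/(πd³) = 8·208·97.0/(π·9.6³) = 161408/2779.5 = 58.071 MPa
τ_max = K·τ₀ = 1.1432 × 58.071 = 66.39 MPa

66.4 MPa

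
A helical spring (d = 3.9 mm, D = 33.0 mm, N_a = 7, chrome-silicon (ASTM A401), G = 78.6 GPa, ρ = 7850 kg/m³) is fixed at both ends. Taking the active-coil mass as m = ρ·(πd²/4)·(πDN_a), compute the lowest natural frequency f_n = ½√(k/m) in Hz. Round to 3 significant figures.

182 Hz

k = Gd⁴/(8D³N_a) = (78.6×10³)(3.9⁴)/(8·33.0³·7) = 9.0355 N/mm = 9035.5 N/m
Wire length L = πDN_a = π·33.0·7 = 725.71 mm
m = ρ·(πd²/4)·L = 7850 × 11.946×10⁻⁶ m² × 0.72571 m = 0.068054 kg
f_n = ½√(k/m) = 0.5·√(9035.5/0.068054) = 0.5·√(1.3277e+05) = 182.19 Hz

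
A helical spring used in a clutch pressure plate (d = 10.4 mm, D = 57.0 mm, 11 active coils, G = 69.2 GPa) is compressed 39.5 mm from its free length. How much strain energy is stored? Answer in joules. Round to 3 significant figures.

k = Gd⁴/(8D³N_a) = (69.2×10³)(10.4⁴)/(8·57.0³·11) = 49.674 N/mm
U = ½kδ² = 0.5 × 49.674 × 39.5² = 38752 N·mm = 38.752 J

38.8 J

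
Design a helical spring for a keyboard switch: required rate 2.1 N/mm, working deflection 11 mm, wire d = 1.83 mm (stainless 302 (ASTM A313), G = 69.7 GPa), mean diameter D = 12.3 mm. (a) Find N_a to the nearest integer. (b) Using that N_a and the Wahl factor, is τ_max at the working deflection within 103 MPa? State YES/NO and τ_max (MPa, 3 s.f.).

N_a = Gd⁴/(8D³k) = (69.7×10³)(1.83⁴)/(8·12.3³·2.1) = 25 → N_a = 25
Actual rate k = Gd⁴/(8D³·25) = 2.1004 N/mm
Working load F = kδ = 2.1004·11 = 23.104 N
C = 12.3/1.83 = 6.7213; K_W = (4C−1)/(4C−4)+0.615/C = 1.2226
τ_max = K_W·8FD/(πd³) = 1.2226·118.08 = 144.36 MPa
τ_max > 103 MPa → exceeds allowable

(a) 25 coils; (b) NO, τ_max = 144 MPa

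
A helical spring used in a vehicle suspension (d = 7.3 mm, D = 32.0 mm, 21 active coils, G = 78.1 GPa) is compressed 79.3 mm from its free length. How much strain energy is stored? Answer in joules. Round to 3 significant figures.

k = Gd⁴/(8D³N_a) = (78.1×10³)(7.3⁴)/(8·32.0³·21) = 40.289 N/mm
U = ½kδ² = 0.5 × 40.289 × 79.3² = 1.2668e+05 N·mm = 126.68 J

127 J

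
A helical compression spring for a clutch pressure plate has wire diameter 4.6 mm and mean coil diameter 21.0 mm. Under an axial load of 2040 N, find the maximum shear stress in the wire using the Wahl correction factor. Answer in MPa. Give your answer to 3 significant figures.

1510 MPa

Spring index C = D/d = 21.0/4.6 = 4.5652
K_W = (4C−1)/(4C−4) + 0.615/C = 17.261/14.261 + 0.1347 = 1.3451
τ₀ = 8FD/(πd³) = 8·2040·21.0/(π·4.6³) = 342720/305.79 = 1120.8 MPa
τ_max = K·τ₀ = 1.3451 × 1120.8 = 1507.5 MPa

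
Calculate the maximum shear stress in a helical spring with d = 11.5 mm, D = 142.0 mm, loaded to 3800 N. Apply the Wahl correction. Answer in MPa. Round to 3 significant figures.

1010 MPa

Spring index C = D/d = 142.0/11.5 = 12.3478
K_W = (4C−1)/(4C−4) + 0.615/C = 48.391/45.391 + 0.0498 = 1.1159
τ₀ = 8FD/(πd³) = 8·3800·142.0/(π·11.5³) = 4.3168e+06/4778 = 903.48 MPa
τ_max = K·τ₀ = 1.1159 × 903.48 = 1008.2 MPa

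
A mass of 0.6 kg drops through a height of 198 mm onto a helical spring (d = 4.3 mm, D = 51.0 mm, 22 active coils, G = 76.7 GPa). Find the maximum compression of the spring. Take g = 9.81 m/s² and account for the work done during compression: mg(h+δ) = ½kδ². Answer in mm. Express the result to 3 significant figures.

51.1 mm

k = Gd⁴/(8D³N_a) = (76.7×10³)(4.3⁴)/(8·51.0³·22) = 1.1232 N/mm
W = mg = 0.6 × 9.81 = 5.886 N
½kδ² − Wδ − Wh = 0 → δ = (W + √(W² + 2kWh))/k
δ = (5.886 + √(34.645 + 2617.95))/1.1232 = (5.886 + 51.503)/1.1232 = 51.096 mm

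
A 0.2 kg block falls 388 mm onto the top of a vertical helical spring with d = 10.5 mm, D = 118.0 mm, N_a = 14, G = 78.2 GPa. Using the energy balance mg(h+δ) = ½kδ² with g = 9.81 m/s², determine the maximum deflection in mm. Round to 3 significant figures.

17.6 mm

k = Gd⁴/(8D³N_a) = (78.2×10³)(10.5⁴)/(8·118.0³·14) = 5.1654 N/mm
W = mg = 0.2 × 9.81 = 1.962 N
½kδ² − Wδ − Wh = 0 → δ = (W + √(W² + 2kWh))/k
δ = (1.962 + √(3.8494 + 7864.31))/5.1654 = (1.962 + 88.703)/5.1654 = 17.552 mm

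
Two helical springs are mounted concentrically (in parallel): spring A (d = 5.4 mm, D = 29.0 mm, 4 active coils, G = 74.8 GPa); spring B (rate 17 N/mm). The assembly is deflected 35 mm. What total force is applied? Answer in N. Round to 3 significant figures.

3450 N

k_A = Gd⁴/(8D³N_a) = (74.8×10³)(5.4⁴)/(8·29.0³·4) = 81.495 N/mm
Parallel: k_eq = 81.495 + 17 = 98.495 N/mm
F = k_eq·δ = 98.495·35 = 3447.3 N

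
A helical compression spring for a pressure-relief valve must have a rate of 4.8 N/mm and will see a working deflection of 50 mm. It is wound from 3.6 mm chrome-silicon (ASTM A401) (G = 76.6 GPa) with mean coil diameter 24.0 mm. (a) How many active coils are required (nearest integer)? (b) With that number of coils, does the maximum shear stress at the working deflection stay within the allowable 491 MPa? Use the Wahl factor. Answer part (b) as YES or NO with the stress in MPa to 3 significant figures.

(a) 24 coils; (b) YES, τ_max = 389 MPa

N_a = Gd⁴/(8D³k) = (76.6×10³)(3.6⁴)/(8·24.0³·4.8) = 24.24 → N_a = 24
Actual rate k = Gd⁴/(8D³·24) = 4.8473 N/mm
Working load F = kδ = 4.8473·50 = 242.37 N
C = 24.0/3.6 = 6.6667; K_W = (4C−1)/(4C−4)+0.615/C = 1.2246
τ_max = K_W·8FD/(πd³) = 1.2246·317.48 = 388.79 MPa
τ_max ≤ 491 MPa → acceptable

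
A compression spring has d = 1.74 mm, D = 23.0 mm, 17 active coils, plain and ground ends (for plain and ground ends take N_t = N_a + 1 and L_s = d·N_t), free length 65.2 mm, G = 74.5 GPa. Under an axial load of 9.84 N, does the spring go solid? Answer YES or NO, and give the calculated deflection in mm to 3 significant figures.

NO, δ = 23.8 mm

k = Gd⁴/(8D³N_a) = (74.5×10³)(1.74⁴)/(8·23.0³·17) = 0.4127 N/mm
N_t = 18; L_s = 1.74·18 = 31.32 mm; δ_solid = L₀ − L_s = 65.2 − 31.32 = 33.88 mm
δ = F/k = 9.84/0.4127 = 23.843 mm
δ < δ_solid → spring does not go solid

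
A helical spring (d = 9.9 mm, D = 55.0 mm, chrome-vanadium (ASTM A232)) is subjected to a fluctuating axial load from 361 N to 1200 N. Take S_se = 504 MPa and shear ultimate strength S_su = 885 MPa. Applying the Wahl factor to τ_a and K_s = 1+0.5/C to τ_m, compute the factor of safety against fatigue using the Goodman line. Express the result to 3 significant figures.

3.42

C = D/d = 55.0/9.9 = 5.5556; K_W = (4C−1)/(4C−4)+0.615/C = 1.2753; K_s = 1+0.5/C = 1.0900
F_a = (F_max−F_min)/2 = 419.5 N; F_m = (F_max+F_min)/2 = 780.5 N
τ_a = K_W·8F_aD/(πd³) = 1.2753 × 60.552 = 77.224 MPa
τ_m = K_s·8F_mD/(πd³) = 1.0900 × 112.66 = 122.8 MPa
Goodman: 1/n_f = τ_a/S_se + τ_m/S_su = 77.224/504 + 122.8/885 = 0.15322 + 0.13876 = 0.29198
n_f = 1/0.29198 = 3.425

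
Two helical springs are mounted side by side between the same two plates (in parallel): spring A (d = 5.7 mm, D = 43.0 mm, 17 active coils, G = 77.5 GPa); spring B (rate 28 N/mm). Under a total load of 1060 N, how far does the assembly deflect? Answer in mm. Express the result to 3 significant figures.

29.8 mm

k_A = Gd⁴/(8D³N_a) = (77.5×10³)(5.7⁴)/(8·43.0³·17) = 7.5658 N/mm
Parallel: k_eq = 7.5658 + 28 = 35.566 N/mm
δ = F/k_eq = 1060/35.566 = 29.804 mm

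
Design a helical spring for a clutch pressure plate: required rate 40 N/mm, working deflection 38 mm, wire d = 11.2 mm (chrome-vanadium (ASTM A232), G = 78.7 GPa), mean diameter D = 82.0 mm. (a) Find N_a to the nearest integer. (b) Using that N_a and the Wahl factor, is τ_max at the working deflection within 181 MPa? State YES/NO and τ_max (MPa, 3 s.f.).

(a) 7 coils; (b) NO, τ_max = 272 MPa

N_a = Gd⁴/(8D³k) = (78.7×10³)(11.2⁴)/(8·82.0³·40) = 7.019 → N_a = 7
Actual rate k = Gd⁴/(8D³·7) = 40.107 N/mm
Working load F = kδ = 40.107·38 = 1524.1 N
C = 82.0/11.2 = 7.3214; K_W = (4C−1)/(4C−4)+0.615/C = 1.2026
τ_max = K_W·8FD/(πd³) = 1.2026·226.52 = 272.42 MPa
τ_max > 181 MPa → exceeds allowable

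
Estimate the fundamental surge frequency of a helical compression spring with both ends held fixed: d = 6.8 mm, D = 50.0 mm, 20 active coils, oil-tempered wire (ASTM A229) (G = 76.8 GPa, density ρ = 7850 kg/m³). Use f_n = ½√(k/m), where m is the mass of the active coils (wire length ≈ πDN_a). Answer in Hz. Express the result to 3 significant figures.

47.9 Hz

k = Gd⁴/(8D³N_a) = (76.8×10³)(6.8⁴)/(8·50.0³·20) = 8.2104 N/mm = 8210.4 N/m
Wire length L = πDN_a = π·50.0·20 = 3141.6 mm
m = ρ·(πd²/4)·L = 7850 × 36.317×10⁻⁶ m² × 3.1416 m = 0.89563 kg
f_n = ½√(k/m) = 0.5·√(8210.4/0.89563) = 0.5·√(9167.3) = 47.873 Hz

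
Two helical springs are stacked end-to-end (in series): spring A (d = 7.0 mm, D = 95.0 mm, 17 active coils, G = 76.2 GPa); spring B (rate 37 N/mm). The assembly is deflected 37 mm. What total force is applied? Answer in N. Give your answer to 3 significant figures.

k_A = Gd⁴/(8D³N_a) = (76.2×10³)(7.0⁴)/(8·95.0³·17) = 1.5691 N/mm
Series: 1/k_eq = 1/1.5691 + 1/37 = 0.66435; k_eq = 1.5052 N/mm
F = k_eq·δ = 1.5052·37 = 55.693 N

55.7 N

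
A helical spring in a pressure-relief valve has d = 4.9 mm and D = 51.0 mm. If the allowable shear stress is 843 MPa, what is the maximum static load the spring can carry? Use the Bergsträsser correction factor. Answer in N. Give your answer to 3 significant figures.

C = D/d = 51.0/4.9 = 10.4082
K_B = (4C+2)/(4C−3) = 43.633/38.633 = 1.1294
τ_max = K·8FD/(πd³) → F_max = τ_allow·πd³/(8DK)
F_max = 843·π·4.9³/(8·51.0·1.1294) = 3.1158e+05/460.81 = 676.16 N

676 N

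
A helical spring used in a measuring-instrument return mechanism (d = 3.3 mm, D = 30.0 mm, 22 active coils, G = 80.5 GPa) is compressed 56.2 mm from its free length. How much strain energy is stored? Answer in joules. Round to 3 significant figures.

k = Gd⁴/(8D³N_a) = (80.5×10³)(3.3⁴)/(8·30.0³·22) = 2.009 N/mm
U = ½kδ² = 0.5 × 2.009 × 56.2² = 3172.6 N·mm = 3.1726 J

3.17 J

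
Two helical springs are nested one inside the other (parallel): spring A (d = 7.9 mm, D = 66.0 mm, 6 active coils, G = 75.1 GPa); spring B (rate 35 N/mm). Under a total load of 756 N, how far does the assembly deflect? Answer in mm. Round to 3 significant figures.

13.5 mm

k_A = Gd⁴/(8D³N_a) = (75.1×10³)(7.9⁴)/(8·66.0³·6) = 21.197 N/mm
Parallel: k_eq = 21.197 + 35 = 56.197 N/mm
δ = F/k_eq = 756/56.197 = 13.453 mm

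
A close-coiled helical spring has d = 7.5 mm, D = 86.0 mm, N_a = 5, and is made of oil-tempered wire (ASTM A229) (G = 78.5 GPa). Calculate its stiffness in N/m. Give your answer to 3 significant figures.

9760 N/m

k = Gd⁴/(8D³N_a) = (78.5×10³ × 7.5⁴) / (8 × 86.0³ × 5)
  = 2.48379e+08 / 2.54422e+07 = 9.7625 N/mm = 9762.5 N/m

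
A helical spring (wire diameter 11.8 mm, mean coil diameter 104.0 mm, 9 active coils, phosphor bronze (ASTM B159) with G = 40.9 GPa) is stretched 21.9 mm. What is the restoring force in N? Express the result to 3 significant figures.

214 N

k = Gd⁴/(8D³N_a) = (40.9×10³)(11.8⁴)/(8·104.0³·9) = 9.7908 N/mm
F = k·δ = 9.7908 × 21.9 = 214.42 N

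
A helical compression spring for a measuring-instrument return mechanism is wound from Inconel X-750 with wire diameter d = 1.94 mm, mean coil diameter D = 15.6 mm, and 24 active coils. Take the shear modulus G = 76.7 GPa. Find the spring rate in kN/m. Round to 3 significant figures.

1.49 kN/m

k = Gd⁴/(8D³N_a) = (76.7×10³ × 1.94⁴) / (8 × 15.6³ × 24)
  = 1.08643e+06 / 728912 = 1.4905 N/mm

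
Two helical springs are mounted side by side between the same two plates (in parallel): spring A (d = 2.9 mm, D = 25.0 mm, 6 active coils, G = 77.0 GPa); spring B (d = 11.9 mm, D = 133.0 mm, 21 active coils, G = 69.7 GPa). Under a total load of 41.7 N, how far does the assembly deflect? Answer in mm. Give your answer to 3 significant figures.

3.86 mm

k_A = Gd⁴/(8D³N_a) = (77.0×10³)(2.9⁴)/(8·25.0³·6) = 7.2614 N/mm
k_B = Gd⁴/(8D³N_a) = (69.7×10³)(11.9⁴)/(8·133.0³·21) = 3.5364 N/mm
Parallel: k_eq = 7.2614 + 3.5364 = 10.798 N/mm
δ = F/k_eq = 41.7/10.798 = 3.8619 mm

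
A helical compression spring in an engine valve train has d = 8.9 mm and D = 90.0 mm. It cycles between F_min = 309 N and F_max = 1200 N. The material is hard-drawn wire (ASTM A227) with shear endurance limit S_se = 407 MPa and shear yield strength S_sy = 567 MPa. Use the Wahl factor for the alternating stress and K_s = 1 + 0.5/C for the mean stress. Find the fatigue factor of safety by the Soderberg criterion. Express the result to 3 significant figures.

1.16

C = D/d = 90.0/8.9 = 10.1124; K_W = (4C−1)/(4C−4)+0.615/C = 1.1431; K_s = 1+0.5/C = 1.0494
F_a = (F_max−F_min)/2 = 445.5 N; F_m = (F_max+F_min)/2 = 754.5 N
τ_a = K_W·8F_aD/(πd³) = 1.1431 × 144.83 = 165.56 MPa
τ_m = K_s·8F_mD/(πd³) = 1.0494 × 245.29 = 257.41 MPa
Soderberg: 1/n_f = τ_a/S_se + τ_m/S_sy = 165.56/407 + 257.41/567 = 0.40678 + 0.45399 = 0.86077
n_f = 1/0.86077 = 1.162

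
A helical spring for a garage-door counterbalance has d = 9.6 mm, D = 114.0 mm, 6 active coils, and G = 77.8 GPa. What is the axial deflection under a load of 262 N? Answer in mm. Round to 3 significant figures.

28.2 mm

k = Gd⁴/(8D³N_a) = (77.8×10³)(9.6⁴)/(8·114.0³·6) = 9.292 N/mm
δ = F/k = 262 / 9.292 = 28.196 mm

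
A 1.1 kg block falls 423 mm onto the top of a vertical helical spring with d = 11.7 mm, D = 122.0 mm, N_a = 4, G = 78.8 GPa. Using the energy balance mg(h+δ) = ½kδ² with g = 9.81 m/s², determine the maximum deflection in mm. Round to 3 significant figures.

k = Gd⁴/(8D³N_a) = (78.8×10³)(11.7⁴)/(8·122.0³·4) = 25.412 N/mm
W = mg = 1.1 × 9.81 = 10.791 N
½kδ² − Wδ − Wh = 0 → δ = (W + √(W² + 2kWh))/k
δ = (10.791 + √(116.45 + 231992))/25.412 = (10.791 + 481.78)/25.412 = 19.383 mm

19.4 mm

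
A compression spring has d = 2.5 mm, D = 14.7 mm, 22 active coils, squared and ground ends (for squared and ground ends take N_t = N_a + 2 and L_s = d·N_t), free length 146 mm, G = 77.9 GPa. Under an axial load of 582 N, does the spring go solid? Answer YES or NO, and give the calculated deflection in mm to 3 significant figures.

YES, δ = 107 mm

k = Gd⁴/(8D³N_a) = (77.9×10³)(2.5⁴)/(8·14.7³·22) = 5.4429 N/mm
N_t = 24; L_s = 2.5·24 = 60 mm; δ_solid = L₀ − L_s = 146 − 60 = 86 mm
δ = F/k = 582/5.4429 = 106.93 mm
δ ≥ δ_solid → spring goes solid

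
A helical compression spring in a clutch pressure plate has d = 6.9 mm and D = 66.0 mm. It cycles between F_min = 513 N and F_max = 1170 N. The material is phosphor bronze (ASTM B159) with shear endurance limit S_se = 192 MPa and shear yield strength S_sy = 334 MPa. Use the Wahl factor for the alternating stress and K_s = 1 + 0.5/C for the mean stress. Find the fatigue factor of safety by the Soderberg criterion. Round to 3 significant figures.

C = D/d = 66.0/6.9 = 9.5652; K_W = (4C−1)/(4C−4)+0.615/C = 1.1519; K_s = 1+0.5/C = 1.0523
F_a = (F_max−F_min)/2 = 328.5 N; F_m = (F_max+F_min)/2 = 841.5 N
τ_a = K_W·8F_aD/(πd³) = 1.1519 × 168.06 = 193.58 MPa
τ_m = K_s·8F_mD/(πd³) = 1.0523 × 430.52 = 453.02 MPa
Soderberg: 1/n_f = τ_a/S_se + τ_m/S_sy = 193.58/192 + 453.02/334 = 1.00825 + 1.35635 = 2.3646
n_f = 1/2.3646 = 0.4229

0.423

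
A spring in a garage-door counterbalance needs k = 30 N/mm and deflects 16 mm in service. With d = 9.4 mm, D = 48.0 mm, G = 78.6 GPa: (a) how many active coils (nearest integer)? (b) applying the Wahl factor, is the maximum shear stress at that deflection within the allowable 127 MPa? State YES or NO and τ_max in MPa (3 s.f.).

N_a = Gd⁴/(8D³k) = (78.6×10³)(9.4⁴)/(8·48.0³·30) = 23.12 → N_a = 23
Actual rate k = Gd⁴/(8D³·23) = 30.157 N/mm
Working load F = kδ = 30.157·16 = 482.52 N
C = 48.0/9.4 = 5.1064; K_W = (4C−1)/(4C−4)+0.615/C = 1.3031
τ_max = K_W·8FD/(πd³) = 1.3031·71.008 = 92.53 MPa
τ_max ≤ 127 MPa → acceptable

(a) 23 coils; (b) YES, τ_max = 92.5 MPa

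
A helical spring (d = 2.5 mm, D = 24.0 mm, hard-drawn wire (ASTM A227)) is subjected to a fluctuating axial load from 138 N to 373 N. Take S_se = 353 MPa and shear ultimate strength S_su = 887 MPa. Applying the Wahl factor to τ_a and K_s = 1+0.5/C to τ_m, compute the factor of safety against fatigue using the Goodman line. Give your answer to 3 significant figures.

C = D/d = 24.0/2.5 = 9.6000; K_W = (4C−1)/(4C−4)+0.615/C = 1.1513; K_s = 1+0.5/C = 1.0521
F_a = (F_max−F_min)/2 = 117.5 N; F_m = (F_max+F_min)/2 = 255.5 N
τ_a = K_W·8F_aD/(πd³) = 1.1513 × 459.59 = 529.11 MPa
τ_m = K_s·8F_mD/(πd³) = 1.0521 × 999.36 = 1051.4 MPa
Goodman: 1/n_f = τ_a/S_se + τ_m/S_su = 529.11/353 + 1051.4/887 = 1.49890 + 1.18536 = 2.6843
n_f = 1/2.6843 = 0.3725

0.373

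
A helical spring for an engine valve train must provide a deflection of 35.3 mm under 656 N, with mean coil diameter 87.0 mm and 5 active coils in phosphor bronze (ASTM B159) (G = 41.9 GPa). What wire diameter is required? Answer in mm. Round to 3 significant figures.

10.4 mm

Required rate k = F/δ = 656/35.3 = 18.584 N/mm
d = (8D³N_a·k / G)^(1/4) = (8·87.0³·5·18.584 / (41.9×10³))^0.25
  = (11682)^0.25 = 10.3964 mm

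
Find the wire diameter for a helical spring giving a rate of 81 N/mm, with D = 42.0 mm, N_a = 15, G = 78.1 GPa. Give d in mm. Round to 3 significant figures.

d = (8D³N_a·k / G)^(1/4) = (8·42.0³·15·81 / (78.1×10³))^0.25
  = (9220.7)^0.25 = 9.7992 mm

9.80 mm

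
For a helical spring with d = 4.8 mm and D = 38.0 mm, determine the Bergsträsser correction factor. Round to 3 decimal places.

1.174

C = D/d = 38.0/4.8 = 7.9167
K_B = (4C+2)/(4C−3) = 33.667/28.667 = 1.1744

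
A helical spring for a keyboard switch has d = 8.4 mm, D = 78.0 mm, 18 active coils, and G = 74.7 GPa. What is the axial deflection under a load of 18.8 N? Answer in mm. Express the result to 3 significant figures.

k = Gd⁴/(8D³N_a) = (74.7×10³)(8.4⁴)/(8·78.0³·18) = 5.4424 N/mm
δ = F/k = 18.8 / 5.4424 = 3.4544 mm

3.45 mm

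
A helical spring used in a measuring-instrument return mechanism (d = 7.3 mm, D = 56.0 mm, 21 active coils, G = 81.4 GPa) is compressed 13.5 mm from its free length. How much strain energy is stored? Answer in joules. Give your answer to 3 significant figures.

0.714 J

k = Gd⁴/(8D³N_a) = (81.4×10³)(7.3⁴)/(8·56.0³·21) = 7.8351 N/mm
U = ½kδ² = 0.5 × 7.8351 × 13.5² = 713.97 N·mm = 0.71397 J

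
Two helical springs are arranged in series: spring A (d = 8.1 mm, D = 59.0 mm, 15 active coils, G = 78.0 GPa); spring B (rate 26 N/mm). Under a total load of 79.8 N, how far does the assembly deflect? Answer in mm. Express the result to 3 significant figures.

k_A = Gd⁴/(8D³N_a) = (78.0×10³)(8.1⁴)/(8·59.0³·15) = 13.624 N/mm
Series: 1/k_eq = 1/13.624 + 1/26 = 0.11186; k_eq = 8.9395 N/mm
δ = F/k_eq = 79.8/8.9395 = 8.9266 mm

8.93 mm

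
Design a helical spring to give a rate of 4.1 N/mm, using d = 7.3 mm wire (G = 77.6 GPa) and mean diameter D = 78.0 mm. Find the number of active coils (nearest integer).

N_a = Gd⁴/(8D³k) = (77.6×10³ × 7.3⁴)/(8 × 78.0³ × 4.1)
    = 2.2037e+08 / 1.55653e+07 = 14.16 → 14 coils

14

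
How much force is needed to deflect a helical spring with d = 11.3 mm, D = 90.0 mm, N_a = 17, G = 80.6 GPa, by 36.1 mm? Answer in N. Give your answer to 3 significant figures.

479 N

k = Gd⁴/(8D³N_a) = (80.6×10³)(11.3⁴)/(8·90.0³·17) = 13.255 N/mm
F = k·δ = 13.255 × 36.1 = 478.51 N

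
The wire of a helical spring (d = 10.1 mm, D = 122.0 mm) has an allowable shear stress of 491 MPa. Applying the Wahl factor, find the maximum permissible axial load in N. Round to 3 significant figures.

C = D/d = 122.0/10.1 = 12.0792
K_W = (4C−1)/(4C−4) + 0.615/C = 47.317/44.317 + 0.0509 = 1.1186
τ_max = K·8FD/(πd³) → F_max = τ_allow·πd³/(8DK)
F_max = 491·π·10.1³/(8·122.0·1.1186) = 1.5893e+06/1091.8 = 1455.7 N

1460 N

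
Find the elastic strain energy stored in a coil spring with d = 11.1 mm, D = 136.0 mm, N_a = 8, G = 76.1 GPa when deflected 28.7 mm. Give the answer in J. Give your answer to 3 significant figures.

2.96 J

k = Gd⁴/(8D³N_a) = (76.1×10³)(11.1⁴)/(8·136.0³·8) = 7.176 N/mm
U = ½kδ² = 0.5 × 7.176 × 28.7² = 2955.4 N·mm = 2.9554 J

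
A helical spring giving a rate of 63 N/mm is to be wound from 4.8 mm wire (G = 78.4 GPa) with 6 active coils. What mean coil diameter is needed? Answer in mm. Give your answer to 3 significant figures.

24.0 mm

D = (Gd⁴/(8N_a·k))^(1/3) = (78.4×10³·4.8⁴/(8·6·63))^(1/3)
  = (13762.6)^(1/3) = 23.9644 mm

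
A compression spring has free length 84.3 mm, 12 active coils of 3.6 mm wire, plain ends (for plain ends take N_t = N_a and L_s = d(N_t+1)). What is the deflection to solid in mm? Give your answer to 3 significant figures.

N_t = 12; L_s = 3.6·13 = 46.8 mm
δ_solid = L₀ − L_s = 84.3 − 46.8 = 37.5 mm

37.5 mm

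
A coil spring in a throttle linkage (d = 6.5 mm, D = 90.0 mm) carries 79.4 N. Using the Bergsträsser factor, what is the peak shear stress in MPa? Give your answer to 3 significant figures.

72.6 MPa

Spring index C = D/d = 90.0/6.5 = 13.8462
K_B = (4C+2)/(4C−3) = 57.385/52.385 = 1.0954
τ₀ = 8FD/(πd³) = 8·79.4·90.0/(π·6.5³) = 57168/862.76 = 66.262 MPa
τ_max = K·τ₀ = 1.0954 × 66.262 = 72.586 MPa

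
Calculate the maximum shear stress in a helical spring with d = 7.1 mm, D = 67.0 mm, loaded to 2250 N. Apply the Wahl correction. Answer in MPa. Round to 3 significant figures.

1240 MPa

Spring index C = D/d = 67.0/7.1 = 9.4366
K_W = (4C−1)/(4C−4) + 0.615/C = 36.746/33.746 + 0.0652 = 1.1541
τ₀ = 8FD/(πd³) = 8·2250·67.0/(π·7.1³) = 1.206e+06/1124.4 = 1072.6 MPa
τ_max = K·τ₀ = 1.1541 × 1072.6 = 1237.8 MPa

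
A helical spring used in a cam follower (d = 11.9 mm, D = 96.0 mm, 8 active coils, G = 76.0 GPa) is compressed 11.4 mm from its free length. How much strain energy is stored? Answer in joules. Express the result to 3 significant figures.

k = Gd⁴/(8D³N_a) = (76.0×10³)(11.9⁴)/(8·96.0³·8) = 26.916 N/mm
U = ½kδ² = 0.5 × 26.916 × 11.4² = 1749 N·mm = 1.749 J

1.75 J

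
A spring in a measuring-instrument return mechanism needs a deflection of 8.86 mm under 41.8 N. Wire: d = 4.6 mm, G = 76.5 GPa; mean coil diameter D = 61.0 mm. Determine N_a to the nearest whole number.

Required rate k = F/δ = 41.8/8.86 = 4.7178 N/mm
N_a = Gd⁴/(8D³k) = (76.5×10³ × 4.6⁴)/(8 × 61.0³ × 4.7178)
    = 3.42525e+07 / 8.56687e+06 = 3.998 → 4 coils

4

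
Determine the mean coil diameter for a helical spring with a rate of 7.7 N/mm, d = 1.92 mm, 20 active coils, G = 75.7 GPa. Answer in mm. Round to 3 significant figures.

9.42 mm

D = (Gd⁴/(8N_a·k))^(1/3) = (75.7×10³·1.92⁴/(8·20·7.7))^(1/3)
  = (835.007)^(1/3) = 9.4167 mm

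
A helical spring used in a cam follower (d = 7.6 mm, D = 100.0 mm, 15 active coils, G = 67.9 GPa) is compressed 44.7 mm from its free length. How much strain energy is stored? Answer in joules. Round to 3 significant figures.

k = Gd⁴/(8D³N_a) = (67.9×10³)(7.6⁴)/(8·100.0³·15) = 1.8877 N/mm
U = ½kδ² = 0.5 × 1.8877 × 44.7² = 1885.9 N·mm = 1.8859 J

1.89 J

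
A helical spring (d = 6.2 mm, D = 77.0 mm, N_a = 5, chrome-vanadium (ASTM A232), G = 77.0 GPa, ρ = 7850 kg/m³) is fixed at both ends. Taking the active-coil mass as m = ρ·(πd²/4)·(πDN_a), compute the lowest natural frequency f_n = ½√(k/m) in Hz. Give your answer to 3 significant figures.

73.7 Hz

k = Gd⁴/(8D³N_a) = (77.0×10³)(6.2⁴)/(8·77.0³·5) = 6.2305 N/mm = 6230.5 N/m
Wire length L = πDN_a = π·77.0·5 = 1209.5 mm
m = ρ·(πd²/4)·L = 7850 × 30.191×10⁻⁶ m² × 1.2095 m = 0.28665 kg
f_n = ½√(k/m) = 0.5·√(6230.5/0.28665) = 0.5·√(21736) = 73.715 Hz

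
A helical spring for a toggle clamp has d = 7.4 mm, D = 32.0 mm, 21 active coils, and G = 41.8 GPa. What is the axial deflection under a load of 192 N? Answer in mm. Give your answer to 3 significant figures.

k = Gd⁴/(8D³N_a) = (41.8×10³)(7.4⁴)/(8·32.0³·21) = 22.769 N/mm
δ = F/k = 192 / 22.769 = 8.4325 mm

8.43 mm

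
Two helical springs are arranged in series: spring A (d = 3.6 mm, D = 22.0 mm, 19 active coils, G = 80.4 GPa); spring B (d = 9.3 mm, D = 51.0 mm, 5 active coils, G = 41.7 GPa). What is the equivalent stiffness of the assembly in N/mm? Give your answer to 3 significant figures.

7.31 N/mm

k_A = Gd⁴/(8D³N_a) = (80.4×10³)(3.6⁴)/(8·22.0³·19) = 8.3436 N/mm
k_B = Gd⁴/(8D³N_a) = (41.7×10³)(9.3⁴)/(8·51.0³·5) = 58.789 N/mm
Series: 1/k_eq = 1/8.3436 + 1/58.789 = 0.13686; k_eq = 7.3066 N/mm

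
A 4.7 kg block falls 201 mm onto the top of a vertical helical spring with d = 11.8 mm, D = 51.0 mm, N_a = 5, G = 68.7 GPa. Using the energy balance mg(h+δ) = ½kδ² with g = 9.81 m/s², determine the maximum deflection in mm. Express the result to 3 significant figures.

k = Gd⁴/(8D³N_a) = (68.7×10³)(11.8⁴)/(8·51.0³·5) = 251.02 N/mm
W = mg = 4.7 × 9.81 = 46.107 N
½kδ² − Wδ − Wh = 0 → δ = (W + √(W² + 2kWh))/k
δ = (46.107 + √(2125.9 + 4.65272e+06))/251.02 = (46.107 + 2157.5)/251.02 = 8.7785 mm

8.78 mm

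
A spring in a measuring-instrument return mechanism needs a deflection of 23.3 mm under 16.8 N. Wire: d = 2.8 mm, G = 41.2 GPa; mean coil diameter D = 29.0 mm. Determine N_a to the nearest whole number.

Required rate k = F/δ = 16.8/23.3 = 0.72103 N/mm
N_a = Gd⁴/(8D³k) = (41.2×10³ × 2.8⁴)/(8 × 29.0³ × 0.72103)
    = 2.53238e+06 / 140682 = 18 → 18 coils

18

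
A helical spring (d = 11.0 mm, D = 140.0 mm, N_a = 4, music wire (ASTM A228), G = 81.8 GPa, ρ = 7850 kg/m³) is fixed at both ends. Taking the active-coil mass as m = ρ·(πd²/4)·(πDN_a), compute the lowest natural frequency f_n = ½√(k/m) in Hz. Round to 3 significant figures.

k = Gd⁴/(8D³N_a) = (81.8×10³)(11.0⁴)/(8·140.0³·4) = 13.639 N/mm = 13639 N/m
Wire length L = πDN_a = π·140.0·4 = 1759.3 mm
m = ρ·(πd²/4)·L = 7850 × 95.033×10⁻⁶ m² × 1.7593 m = 1.3125 kg
f_n = ½√(k/m) = 0.5·√(13639/1.3125) = 0.5·√(10392) = 50.971 Hz

51.0 Hz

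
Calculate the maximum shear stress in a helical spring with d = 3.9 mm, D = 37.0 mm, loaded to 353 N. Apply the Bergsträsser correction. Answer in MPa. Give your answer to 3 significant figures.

641 MPa

Spring index C = D/d = 37.0/3.9 = 9.4872
K_B = (4C+2)/(4C−3) = 39.949/34.949 = 1.1431
τ₀ = 8FD/(πd³) = 8·353·37.0/(π·3.9³) = 104488/186.36 = 560.69 MPa
τ_max = K·τ₀ = 1.1431 × 560.69 = 640.91 MPa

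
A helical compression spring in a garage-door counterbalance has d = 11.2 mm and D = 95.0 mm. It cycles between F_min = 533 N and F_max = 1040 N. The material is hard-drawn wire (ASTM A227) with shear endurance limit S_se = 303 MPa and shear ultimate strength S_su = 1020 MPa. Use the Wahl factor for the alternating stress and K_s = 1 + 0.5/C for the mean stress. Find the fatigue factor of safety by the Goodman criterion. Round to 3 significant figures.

C = D/d = 95.0/11.2 = 8.4821; K_W = (4C−1)/(4C−4)+0.615/C = 1.1727; K_s = 1+0.5/C = 1.0589
F_a = (F_max−F_min)/2 = 253.5 N; F_m = (F_max+F_min)/2 = 786.5 N
τ_a = K_W·8F_aD/(πd³) = 1.1727 × 43.65 = 51.191 MPa
τ_m = K_s·8F_mD/(πd³) = 1.0589 × 135.43 = 143.41 MPa
Goodman: 1/n_f = τ_a/S_se + τ_m/S_su = 51.191/303 + 143.41/1020 = 0.16895 + 0.14060 = 0.30955
n_f = 1/0.30955 = 3.231

3.23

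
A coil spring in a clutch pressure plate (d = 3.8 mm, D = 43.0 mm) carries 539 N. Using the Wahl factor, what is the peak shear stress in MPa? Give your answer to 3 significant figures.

Spring index C = D/d = 43.0/3.8 = 11.3158
K_W = (4C−1)/(4C−4) + 0.615/C = 44.263/41.263 + 0.0543 = 1.1271
τ₀ = 8FD/(πd³) = 8·539·43.0/(π·3.8³) = 185416/172.39 = 1075.6 MPa
τ_max = K·τ₀ = 1.1271 × 1075.6 = 1212.2 MPa

1210 MPa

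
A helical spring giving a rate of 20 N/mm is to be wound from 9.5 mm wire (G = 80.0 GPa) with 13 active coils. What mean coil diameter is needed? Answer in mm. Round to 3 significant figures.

67.9 mm

D = (Gd⁴/(8N_a·k))^(1/3) = (80.0×10³·9.5⁴/(8·13·20))^(1/3)
  = (313272)^(1/3) = 67.9162 mm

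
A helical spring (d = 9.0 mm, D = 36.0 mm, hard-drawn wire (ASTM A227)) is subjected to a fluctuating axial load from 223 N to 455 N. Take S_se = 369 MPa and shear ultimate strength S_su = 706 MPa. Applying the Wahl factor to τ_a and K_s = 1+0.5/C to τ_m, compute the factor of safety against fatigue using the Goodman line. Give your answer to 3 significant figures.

C = D/d = 36.0/9.0 = 4.0000; K_W = (4C−1)/(4C−4)+0.615/C = 1.4038; K_s = 1+0.5/C = 1.1250
F_a = (F_max−F_min)/2 = 116 N; F_m = (F_max+F_min)/2 = 339 N
τ_a = K_W·8F_aD/(πd³) = 1.4038 × 14.587 = 20.477 MPa
τ_m = K_s·8F_mD/(πd³) = 1.1250 × 42.63 = 47.959 MPa
Goodman: 1/n_f = τ_a/S_se + τ_m/S_su = 20.477/369 + 47.959/706 = 0.05549 + 0.06793 = 0.12342
n_f = 1/0.12342 = 8.102

8.10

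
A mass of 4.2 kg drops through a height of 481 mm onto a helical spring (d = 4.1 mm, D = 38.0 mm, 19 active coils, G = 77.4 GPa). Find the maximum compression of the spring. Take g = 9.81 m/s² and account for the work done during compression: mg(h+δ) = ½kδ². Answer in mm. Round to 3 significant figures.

140 mm

k = Gd⁴/(8D³N_a) = (77.4×10³)(4.1⁴)/(8·38.0³·19) = 2.6223 N/mm
W = mg = 4.2 × 9.81 = 41.202 N
½kδ² − Wδ − Wh = 0 → δ = (W + √(W² + 2kWh))/k
δ = (41.202 + √(1697.6 + 103938))/2.6223 = (41.202 + 325.02)/2.6223 = 139.66 mm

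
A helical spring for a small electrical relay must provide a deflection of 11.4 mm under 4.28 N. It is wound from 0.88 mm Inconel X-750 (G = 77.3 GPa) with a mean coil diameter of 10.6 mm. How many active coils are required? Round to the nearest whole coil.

Required rate k = F/δ = 4.28/11.4 = 0.37544 N/mm
N_a = Gd⁴/(8D³k) = (77.3×10³ × 0.88⁴)/(8 × 10.6³ × 0.37544)
    = 46356.5 / 3577.23 = 12.96 → 13 coils

13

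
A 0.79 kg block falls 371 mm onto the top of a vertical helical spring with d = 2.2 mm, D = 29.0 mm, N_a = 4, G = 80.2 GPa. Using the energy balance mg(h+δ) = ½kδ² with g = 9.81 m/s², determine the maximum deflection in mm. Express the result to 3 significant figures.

52.2 mm

k = Gd⁴/(8D³N_a) = (80.2×10³)(2.2⁴)/(8·29.0³·4) = 2.4072 N/mm
W = mg = 0.79 × 9.81 = 7.7499 N
½kδ² − Wδ − Wh = 0 → δ = (W + √(W² + 2kWh))/k
δ = (7.7499 + √(60.061 + 13842.7))/2.4072 = (7.7499 + 117.91)/2.4072 = 52.201 mm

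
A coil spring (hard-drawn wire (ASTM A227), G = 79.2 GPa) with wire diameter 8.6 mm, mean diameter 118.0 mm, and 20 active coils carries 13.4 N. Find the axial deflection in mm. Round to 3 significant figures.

8.13 mm

k = Gd⁴/(8D³N_a) = (79.2×10³)(8.6⁴)/(8·118.0³·20) = 1.648 N/mm
δ = F/k = 13.4 / 1.648 = 8.1311 mm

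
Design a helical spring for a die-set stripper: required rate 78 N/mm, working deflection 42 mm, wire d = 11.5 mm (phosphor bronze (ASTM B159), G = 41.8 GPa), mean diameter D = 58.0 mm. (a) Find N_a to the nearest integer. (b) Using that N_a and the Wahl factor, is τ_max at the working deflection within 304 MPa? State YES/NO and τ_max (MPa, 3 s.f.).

N_a = Gd⁴/(8D³k) = (41.8×10³)(11.5⁴)/(8·58.0³·78) = 6.005 → N_a = 6
Actual rate k = Gd⁴/(8D³·6) = 78.062 N/mm
Working load F = kδ = 78.062·42 = 3278.6 N
C = 58.0/11.5 = 5.0435; K_W = (4C−1)/(4C−4)+0.615/C = 1.3074
τ_max = K_W·8FD/(πd³) = 1.3074·318.4 = 416.28 MPa
τ_max > 304 MPa → exceeds allowable

(a) 6 coils; (b) NO, τ_max = 416 MPa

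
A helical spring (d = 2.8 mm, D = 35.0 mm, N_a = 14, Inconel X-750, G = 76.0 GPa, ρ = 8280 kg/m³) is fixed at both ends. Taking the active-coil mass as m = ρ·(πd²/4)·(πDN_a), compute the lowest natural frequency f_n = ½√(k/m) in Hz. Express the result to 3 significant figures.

55.7 Hz

k = Gd⁴/(8D³N_a) = (76.0×10³)(2.8⁴)/(8·35.0³·14) = 0.9728 N/mm = 972.8 N/m
Wire length L = πDN_a = π·35.0·14 = 1539.4 mm
m = ρ·(πd²/4)·L = 8280 × 6.1575×10⁻⁶ m² × 1.5394 m = 0.078484 kg
f_n = ½√(k/m) = 0.5·√(972.8/0.078484) = 0.5·√(12395) = 55.666 Hz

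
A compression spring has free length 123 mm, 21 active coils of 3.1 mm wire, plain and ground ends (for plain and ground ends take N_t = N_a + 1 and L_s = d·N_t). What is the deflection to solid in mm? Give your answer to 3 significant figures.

N_t = 22; L_s = 3.1·22 = 68.2 mm
δ_solid = L₀ − L_s = 123 − 68.2 = 54.8 mm

54.8 mm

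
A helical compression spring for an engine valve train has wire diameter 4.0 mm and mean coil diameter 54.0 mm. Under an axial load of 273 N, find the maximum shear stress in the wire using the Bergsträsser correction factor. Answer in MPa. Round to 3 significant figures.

Spring index C = D/d = 54.0/4.0 = 13.5000
K_B = (4C+2)/(4C−3) = 56.000/51.000 = 1.0980
τ₀ = 8FD/(πd³) = 8·273·54.0/(π·4.0³) = 117936/201.06 = 586.57 MPa
τ_max = K·τ₀ = 1.0980 × 586.57 = 644.07 MPa

644 MPa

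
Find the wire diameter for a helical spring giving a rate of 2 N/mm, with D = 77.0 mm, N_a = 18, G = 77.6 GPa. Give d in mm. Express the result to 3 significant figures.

d = (8D³N_a·k / G)^(1/4) = (8·77.0³·18·2 / (77.6×10³))^0.25
  = (1694.3)^0.25 = 6.4158 mm

6.42 mm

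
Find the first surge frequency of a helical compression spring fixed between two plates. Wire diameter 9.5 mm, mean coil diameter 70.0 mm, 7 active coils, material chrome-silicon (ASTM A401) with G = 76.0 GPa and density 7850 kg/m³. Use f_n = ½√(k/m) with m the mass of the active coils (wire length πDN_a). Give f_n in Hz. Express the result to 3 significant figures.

97.0 Hz

k = Gd⁴/(8D³N_a) = (76.0×10³)(9.5⁴)/(8·70.0³·7) = 32.227 N/mm = 32227 N/m
Wire length L = πDN_a = π·70.0·7 = 1539.4 mm
m = ρ·(πd²/4)·L = 7850 × 70.882×10⁻⁶ m² × 1.5394 m = 0.85655 kg
f_n = ½√(k/m) = 0.5·√(32227/0.85655) = 0.5·√(37625) = 96.985 Hz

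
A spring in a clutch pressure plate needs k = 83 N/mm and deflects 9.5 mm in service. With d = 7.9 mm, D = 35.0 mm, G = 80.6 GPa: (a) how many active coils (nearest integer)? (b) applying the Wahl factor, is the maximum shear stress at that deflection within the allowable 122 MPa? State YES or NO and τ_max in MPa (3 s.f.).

N_a = Gd⁴/(8D³k) = (80.6×10³)(7.9⁴)/(8·35.0³·83) = 11.03 → N_a = 11
Actual rate k = Gd⁴/(8D³·11) = 83.206 N/mm
Working load F = kδ = 83.206·9.5 = 790.46 N
C = 35.0/7.9 = 4.4304; K_W = (4C−1)/(4C−4)+0.615/C = 1.3574
τ_max = K_W·8FD/(πd³) = 1.3574·142.89 = 193.97 MPa
τ_max > 122 MPa → exceeds allowable

(a) 11 coils; (b) NO, τ_max = 194 MPa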